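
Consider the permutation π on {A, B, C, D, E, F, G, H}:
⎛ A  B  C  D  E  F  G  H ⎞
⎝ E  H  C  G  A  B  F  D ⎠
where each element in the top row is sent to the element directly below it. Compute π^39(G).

Tracing G → F → … returns to G after 5 steps, so G lies in a 5-cycle (B, H, D, G, F).
Powers repeat with period 5 on this cycle, and 39 mod 5 = 4, so π^39(G) = π^4(G).
Stepping 4 places around the cycle: G → F → B → H → D.

D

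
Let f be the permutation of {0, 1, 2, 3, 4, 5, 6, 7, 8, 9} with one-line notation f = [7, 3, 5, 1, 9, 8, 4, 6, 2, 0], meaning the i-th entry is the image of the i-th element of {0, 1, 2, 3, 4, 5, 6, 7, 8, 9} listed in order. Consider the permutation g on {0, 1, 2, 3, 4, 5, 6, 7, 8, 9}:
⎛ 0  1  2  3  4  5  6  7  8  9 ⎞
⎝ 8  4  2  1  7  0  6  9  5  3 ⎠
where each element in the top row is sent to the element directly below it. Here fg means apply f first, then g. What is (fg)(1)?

(fg)(1) = g(f(1)). f(1) = 3, then g(3) = 1. So (fg)(1) = 1.

1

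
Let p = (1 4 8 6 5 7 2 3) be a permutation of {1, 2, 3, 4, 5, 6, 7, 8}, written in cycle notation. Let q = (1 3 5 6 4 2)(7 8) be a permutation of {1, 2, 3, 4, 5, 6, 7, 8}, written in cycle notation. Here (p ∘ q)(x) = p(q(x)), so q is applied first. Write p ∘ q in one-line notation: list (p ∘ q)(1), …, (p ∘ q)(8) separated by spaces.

1 4 7 3 5 8 6 2

(p ∘ q)(x) = p(q(x)). Computing each image: p(q(1)) = p(3) = 1, p(q(2)) = p(1) = 4, p(q(3)) = p(5) = 7, p(q(4)) = p(2) = 3, p(q(5)) = p(6) = 5, p(q(6)) = p(4) = 8, p(q(7)) = p(8) = 6, p(q(8)) = p(7) = 2.
Hence p ∘ q = [1 4 7 3 5 8 6 2].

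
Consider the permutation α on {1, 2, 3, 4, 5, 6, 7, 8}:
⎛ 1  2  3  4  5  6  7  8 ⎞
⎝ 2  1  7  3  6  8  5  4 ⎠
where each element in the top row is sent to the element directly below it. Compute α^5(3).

4

Tracing 3 → 7 → … returns to 3 after 6 steps, so 3 lies in a 6-cycle (3 7 5 6 8 4).
Stepping 5 places around the cycle: 3 → 7 → 5 → 6 → 8 → 4.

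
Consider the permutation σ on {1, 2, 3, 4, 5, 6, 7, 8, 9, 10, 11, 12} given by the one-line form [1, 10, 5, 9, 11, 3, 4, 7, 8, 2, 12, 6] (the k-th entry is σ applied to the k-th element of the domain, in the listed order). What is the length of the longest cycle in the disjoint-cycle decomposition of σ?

5

Decomposing into disjoint cycles gives (2, 10)(3, 5, 11, 12, 6)(4, 9, 8, 7); the longest has length 5.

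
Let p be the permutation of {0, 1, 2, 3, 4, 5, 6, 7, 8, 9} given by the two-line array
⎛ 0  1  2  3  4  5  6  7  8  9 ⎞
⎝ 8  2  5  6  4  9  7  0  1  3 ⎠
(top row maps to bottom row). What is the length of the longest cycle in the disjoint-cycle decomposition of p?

9

Decomposing into disjoint cycles gives (0 8 1 2 5 9 3 6 7); the longest has length 9.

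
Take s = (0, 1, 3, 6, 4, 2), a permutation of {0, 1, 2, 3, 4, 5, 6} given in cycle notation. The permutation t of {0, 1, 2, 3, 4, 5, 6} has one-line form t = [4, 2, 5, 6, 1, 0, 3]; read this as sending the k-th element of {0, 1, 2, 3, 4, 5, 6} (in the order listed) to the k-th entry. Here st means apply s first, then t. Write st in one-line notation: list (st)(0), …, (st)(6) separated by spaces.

2 6 4 3 5 0 1

For each element, apply s then t: 0 → 1 → 2; 1 → 3 → 6; 2 → 0 → 4; 3 → 6 → 3; 4 → 2 → 5; 5 → 5 → 0; 6 → 4 → 1.
So st in one-line form is 2 6 4 3 5 0 1.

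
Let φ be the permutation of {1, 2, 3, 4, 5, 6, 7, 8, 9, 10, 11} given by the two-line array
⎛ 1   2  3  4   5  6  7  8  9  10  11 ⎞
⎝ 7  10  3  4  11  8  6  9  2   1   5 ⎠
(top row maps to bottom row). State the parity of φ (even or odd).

odd

In disjoint-cycle form the cycle lengths are 7, 2, 1, 1.
A cycle of length ℓ contributes ℓ−1 transpositions, so φ is a product of 6 + 1 = 7 transpositions — odd.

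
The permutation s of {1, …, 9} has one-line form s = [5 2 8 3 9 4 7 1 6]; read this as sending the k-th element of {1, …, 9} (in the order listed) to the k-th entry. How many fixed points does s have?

2

The fixed points (elements with s(x) = x) are {2, 7}, so there are 2.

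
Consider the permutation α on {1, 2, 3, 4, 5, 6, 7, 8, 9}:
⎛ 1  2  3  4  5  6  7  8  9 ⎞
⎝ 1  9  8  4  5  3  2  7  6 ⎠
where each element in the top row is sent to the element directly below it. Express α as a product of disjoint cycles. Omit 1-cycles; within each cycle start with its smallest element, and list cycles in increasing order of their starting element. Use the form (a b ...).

Iterating α from 2 gives 2 → 9 → 6 → 3 → 8 → 7 → 2; that is the 6-cycle (2 9 6 3 8 7).
Continuing from each remaining unvisited element yields (2 9 6 3 8 7).

(2 9 6 3 8 7)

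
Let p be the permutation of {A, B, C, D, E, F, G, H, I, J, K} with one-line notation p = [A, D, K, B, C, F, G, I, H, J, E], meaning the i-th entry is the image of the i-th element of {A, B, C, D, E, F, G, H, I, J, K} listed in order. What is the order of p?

6

Decomposing into disjoint cycles gives cycle lengths 3, 2, 2, 1, 1, 1, 1.
The order of p is the least common multiple of its cycle lengths: lcm(3, 2, 2) = 6.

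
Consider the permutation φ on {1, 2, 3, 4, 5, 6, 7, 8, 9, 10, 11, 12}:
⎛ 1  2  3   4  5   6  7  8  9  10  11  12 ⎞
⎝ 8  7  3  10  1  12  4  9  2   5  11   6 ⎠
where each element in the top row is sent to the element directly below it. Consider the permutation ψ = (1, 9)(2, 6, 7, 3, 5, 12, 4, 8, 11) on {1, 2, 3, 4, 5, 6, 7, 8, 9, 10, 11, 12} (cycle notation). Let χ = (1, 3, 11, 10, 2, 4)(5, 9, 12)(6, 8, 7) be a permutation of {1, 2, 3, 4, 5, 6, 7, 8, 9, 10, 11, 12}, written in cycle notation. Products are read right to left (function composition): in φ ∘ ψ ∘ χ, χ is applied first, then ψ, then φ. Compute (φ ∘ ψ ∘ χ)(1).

1

Chase 1: χ(1) = 3; ψ(3) = 5; φ(5) = 1. Hence (φ ∘ ψ ∘ χ)(1) = 1.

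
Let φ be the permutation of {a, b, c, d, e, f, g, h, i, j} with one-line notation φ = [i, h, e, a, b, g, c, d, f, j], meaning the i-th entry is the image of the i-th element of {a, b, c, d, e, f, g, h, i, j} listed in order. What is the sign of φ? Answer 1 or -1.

1

In disjoint-cycle form the cycle lengths are 9, 1.
A cycle of length ℓ contributes ℓ−1 transpositions, so φ is a product of 8 transpositions — even.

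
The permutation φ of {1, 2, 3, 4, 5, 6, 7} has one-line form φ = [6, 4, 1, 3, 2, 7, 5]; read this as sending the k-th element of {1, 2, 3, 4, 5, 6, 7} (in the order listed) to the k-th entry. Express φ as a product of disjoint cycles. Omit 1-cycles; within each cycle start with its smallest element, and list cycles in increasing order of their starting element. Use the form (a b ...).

(1 6 7 5 2 4 3)

Start at 1 and follow images: 1 → 6 → 7 → 5 → 2 → 4 → 3 → 1, giving the cycle (1 6 7 5 2 4 3).
Repeating from the next unused element and collecting all non-trivial cycles gives (1 6 7 5 2 4 3).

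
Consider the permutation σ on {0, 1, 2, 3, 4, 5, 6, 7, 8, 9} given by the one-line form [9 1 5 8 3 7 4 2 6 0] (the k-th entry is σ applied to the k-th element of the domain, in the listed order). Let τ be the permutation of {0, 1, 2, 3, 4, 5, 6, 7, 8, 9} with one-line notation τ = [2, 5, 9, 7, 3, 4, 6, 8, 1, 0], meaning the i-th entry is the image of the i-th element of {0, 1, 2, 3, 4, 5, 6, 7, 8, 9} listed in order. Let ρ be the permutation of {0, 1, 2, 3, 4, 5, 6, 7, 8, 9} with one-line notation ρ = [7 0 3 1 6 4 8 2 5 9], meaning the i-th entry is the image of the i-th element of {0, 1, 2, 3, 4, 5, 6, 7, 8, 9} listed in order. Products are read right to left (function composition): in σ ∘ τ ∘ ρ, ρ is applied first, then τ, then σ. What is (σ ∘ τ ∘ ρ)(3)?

7

(σ ∘ τ ∘ ρ)(3) = σ(τ(ρ(3))). ρ(3) = 1, then τ(1) = 5, then σ(5) = 7, so the result is 7.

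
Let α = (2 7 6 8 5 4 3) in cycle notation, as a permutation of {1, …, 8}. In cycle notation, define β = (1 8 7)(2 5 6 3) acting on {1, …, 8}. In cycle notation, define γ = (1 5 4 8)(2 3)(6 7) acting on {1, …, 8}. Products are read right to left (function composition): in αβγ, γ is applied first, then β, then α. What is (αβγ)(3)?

4

(αβγ)(3) = α(β(γ(3))). γ(3) = 2, then β(2) = 5, then α(5) = 4, so the result is 4.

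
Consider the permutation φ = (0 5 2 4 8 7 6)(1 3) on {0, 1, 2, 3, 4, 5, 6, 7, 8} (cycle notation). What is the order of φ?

The disjoint cycles have lengths 7, 2.
Since disjoint cycles commute, ord(φ) = lcm(7, 2) = 14.

14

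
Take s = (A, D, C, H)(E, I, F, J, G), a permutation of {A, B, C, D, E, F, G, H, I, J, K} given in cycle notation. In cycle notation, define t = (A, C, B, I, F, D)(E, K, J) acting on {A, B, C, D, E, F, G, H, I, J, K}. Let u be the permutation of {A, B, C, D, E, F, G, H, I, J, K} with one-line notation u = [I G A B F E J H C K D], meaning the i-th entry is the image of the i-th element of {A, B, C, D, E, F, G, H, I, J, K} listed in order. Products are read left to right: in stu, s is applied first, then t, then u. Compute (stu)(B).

Chase B: s(B) = B; t(B) = I; u(I) = C. Hence (stu)(B) = C.

C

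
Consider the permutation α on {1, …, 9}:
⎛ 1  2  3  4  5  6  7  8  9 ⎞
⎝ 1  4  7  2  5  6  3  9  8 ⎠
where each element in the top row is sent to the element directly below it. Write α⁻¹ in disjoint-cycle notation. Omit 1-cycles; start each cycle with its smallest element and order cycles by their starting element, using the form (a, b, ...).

(2, 4)(3, 7)(8, 9)

First write α in disjoint cycles: (2, 4)(3, 7)(8, 9).
Reversing each cycle (and rotating so the smallest element leads) gives α⁻¹ = (2, 4)(3, 7)(8, 9).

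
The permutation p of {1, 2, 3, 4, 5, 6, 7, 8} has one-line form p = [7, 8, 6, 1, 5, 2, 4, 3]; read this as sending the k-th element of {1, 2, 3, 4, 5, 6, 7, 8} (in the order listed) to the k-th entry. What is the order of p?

Decomposing into disjoint cycles gives cycle lengths 4, 3, 1.
The order is lcm(4, 3) = 12.

12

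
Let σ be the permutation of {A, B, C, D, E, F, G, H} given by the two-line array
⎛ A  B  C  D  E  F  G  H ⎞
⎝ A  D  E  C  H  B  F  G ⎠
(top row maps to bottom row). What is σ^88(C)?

F

Tracing C → E → … returns to C after 7 steps, so C lies in a 7-cycle (B D C E H G F).
Since the cycle has length 7, σ^88 acts on it the same as σ^4 (88 mod 7 = 4).
Stepping 4 places around the cycle: C → E → H → G → F.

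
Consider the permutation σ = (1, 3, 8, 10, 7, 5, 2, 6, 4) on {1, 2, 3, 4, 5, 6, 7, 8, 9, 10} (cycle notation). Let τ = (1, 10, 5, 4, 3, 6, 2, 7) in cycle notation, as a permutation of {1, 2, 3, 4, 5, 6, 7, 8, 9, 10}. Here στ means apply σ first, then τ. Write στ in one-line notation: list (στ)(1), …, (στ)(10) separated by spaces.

6 2 8 10 7 3 4 5 9 1

(στ)(x) = τ(σ(x)). Computing each image: τ(σ(1)) = τ(3) = 6, τ(σ(2)) = τ(6) = 2, τ(σ(3)) = τ(8) = 8, τ(σ(4)) = τ(1) = 10, τ(σ(5)) = τ(2) = 7, τ(σ(6)) = τ(4) = 3, τ(σ(7)) = τ(5) = 4, τ(σ(8)) = τ(10) = 5, τ(σ(9)) = τ(9) = 9, τ(σ(10)) = τ(7) = 1.
Hence στ = [6 2 8 10 7 3 4 5 9 1].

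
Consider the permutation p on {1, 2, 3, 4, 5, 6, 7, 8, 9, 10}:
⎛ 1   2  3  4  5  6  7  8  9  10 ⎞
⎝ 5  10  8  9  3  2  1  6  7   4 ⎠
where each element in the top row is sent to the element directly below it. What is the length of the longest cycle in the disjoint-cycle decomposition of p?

Decomposing into disjoint cycles gives (1 5 3 8 6 2 10 4 9 7); the longest has length 10.

10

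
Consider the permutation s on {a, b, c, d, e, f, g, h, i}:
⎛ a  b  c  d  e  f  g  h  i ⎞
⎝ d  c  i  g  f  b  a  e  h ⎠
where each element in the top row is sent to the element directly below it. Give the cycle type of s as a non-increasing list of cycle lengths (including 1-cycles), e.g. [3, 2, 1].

The disjoint cycles are (a d g)(b c i h e f), with lengths 6, 3 in non-increasing order.

[6, 3]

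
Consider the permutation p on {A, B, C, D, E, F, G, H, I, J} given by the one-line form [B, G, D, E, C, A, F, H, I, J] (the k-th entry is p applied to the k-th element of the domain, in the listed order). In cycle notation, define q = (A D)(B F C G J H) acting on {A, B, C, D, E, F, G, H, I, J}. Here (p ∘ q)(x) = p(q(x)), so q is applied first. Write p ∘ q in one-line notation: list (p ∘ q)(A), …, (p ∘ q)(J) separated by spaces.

Chase each element through q then p: A → D → E; B → F → A; C → G → F; D → A → B; E → E → C; F → C → D; G → J → J; H → B → G; I → I → I; J → H → H.
So p ∘ q in one-line form is E A F B C D J G I H.

E A F B C D J G I H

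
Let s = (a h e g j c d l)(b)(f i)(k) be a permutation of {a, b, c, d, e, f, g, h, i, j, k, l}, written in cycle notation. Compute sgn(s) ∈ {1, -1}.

The cycle lengths are 8, 2, 1, 1.
A cycle of length ℓ contributes ℓ−1 transpositions, so s is a product of 7 + 1 = 8 transpositions — even.

1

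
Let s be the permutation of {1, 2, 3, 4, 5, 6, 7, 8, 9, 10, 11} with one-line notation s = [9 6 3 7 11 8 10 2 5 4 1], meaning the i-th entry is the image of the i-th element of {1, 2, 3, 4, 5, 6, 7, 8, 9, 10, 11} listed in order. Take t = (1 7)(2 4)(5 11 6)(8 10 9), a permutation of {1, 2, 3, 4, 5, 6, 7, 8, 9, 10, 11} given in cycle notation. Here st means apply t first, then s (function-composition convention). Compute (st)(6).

(st)(6) = s(t(6)). t(6) = 5, then s(5) = 11. So (st)(6) = 11.

11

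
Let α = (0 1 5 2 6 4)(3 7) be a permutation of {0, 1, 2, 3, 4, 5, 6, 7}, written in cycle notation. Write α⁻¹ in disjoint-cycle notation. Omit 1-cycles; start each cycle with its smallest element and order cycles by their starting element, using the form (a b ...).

(0 4 6 2 5 1)(3 7)

If α sends a → b within a cycle, α⁻¹ sends b → a; equivalently, reverse each cycle.
Reversing each cycle of α and rotating so the smallest element leads gives (0 4 6 2 5 1)(3 7).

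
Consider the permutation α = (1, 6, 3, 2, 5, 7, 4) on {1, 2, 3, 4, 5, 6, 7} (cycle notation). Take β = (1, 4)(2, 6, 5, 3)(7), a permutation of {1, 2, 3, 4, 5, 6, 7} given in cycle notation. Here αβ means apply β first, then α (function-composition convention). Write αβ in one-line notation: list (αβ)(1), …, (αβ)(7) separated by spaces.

Chase each element through β then α: 1 → 4 → 1; 2 → 6 → 3; 3 → 2 → 5; 4 → 1 → 6; 5 → 3 → 2; 6 → 5 → 7; 7 → 7 → 4.
Collecting the images, αβ = [1 3 5 6 2 7 4].

1 3 5 6 2 7 4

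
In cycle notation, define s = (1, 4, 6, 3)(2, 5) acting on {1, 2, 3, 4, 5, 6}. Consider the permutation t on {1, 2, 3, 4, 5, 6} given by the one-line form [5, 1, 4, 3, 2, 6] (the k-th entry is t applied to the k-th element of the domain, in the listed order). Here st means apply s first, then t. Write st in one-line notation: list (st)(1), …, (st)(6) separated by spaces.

3 2 5 6 1 4

(st)(x) = t(s(x)). Computing each image: t(s(1)) = t(4) = 3, t(s(2)) = t(5) = 2, t(s(3)) = t(1) = 5, t(s(4)) = t(6) = 6, t(s(5)) = t(2) = 1, t(s(6)) = t(3) = 4.
Hence st = [3 2 5 6 1 4].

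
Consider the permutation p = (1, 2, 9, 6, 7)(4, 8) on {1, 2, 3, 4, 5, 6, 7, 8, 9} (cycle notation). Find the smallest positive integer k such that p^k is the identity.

The cycle type of p is (5, 2, 1, 1).
The order of p is the least common multiple of its cycle lengths: lcm(5, 2) = 10.

10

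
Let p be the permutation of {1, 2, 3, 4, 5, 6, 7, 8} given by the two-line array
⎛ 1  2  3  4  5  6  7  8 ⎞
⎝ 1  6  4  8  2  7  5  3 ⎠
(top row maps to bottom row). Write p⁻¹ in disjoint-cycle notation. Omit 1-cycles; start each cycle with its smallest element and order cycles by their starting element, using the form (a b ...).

The cycle decomposition of p is (2 6 7 5)(3 4 8).
The inverse reverses every cycle; in canonical form, p⁻¹ = (2 5 7 6)(3 8 4).

(2 5 7 6)(3 8 4)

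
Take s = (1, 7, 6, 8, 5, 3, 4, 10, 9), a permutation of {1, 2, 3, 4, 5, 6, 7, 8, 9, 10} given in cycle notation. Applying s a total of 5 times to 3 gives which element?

7

3 lies in the 9-cycle (1, 7, 6, 8, 5, 3, 4, 10, 9).
Stepping 5 places around the cycle: 3 → 4 → 10 → 9 → 1 → 7.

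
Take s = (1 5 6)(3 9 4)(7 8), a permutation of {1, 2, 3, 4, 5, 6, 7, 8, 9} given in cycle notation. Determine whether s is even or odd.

The cycle lengths are 3, 3, 2, 1.
A cycle is odd iff its length is even; s has 1 even-length cycle, so sgn(s) = (−1)^1 and s is odd.

odd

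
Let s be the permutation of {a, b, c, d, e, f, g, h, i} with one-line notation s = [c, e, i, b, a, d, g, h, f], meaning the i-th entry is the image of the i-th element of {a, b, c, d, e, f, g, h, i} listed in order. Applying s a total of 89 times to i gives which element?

a

Tracing i → f → … returns to i after 7 steps, so i lies in a 7-cycle (a c i f d b e).
Since the cycle has length 7, s^89 acts on it the same as s^5 (89 mod 7 = 5).
Stepping 5 places around the cycle: i → f → d → b → e → a.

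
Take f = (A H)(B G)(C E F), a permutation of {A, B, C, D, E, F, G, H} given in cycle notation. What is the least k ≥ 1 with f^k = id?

6

The disjoint cycles have lengths 3, 2, 2, 1.
The order of f is the least common multiple of its cycle lengths: lcm(3, 2, 2) = 6.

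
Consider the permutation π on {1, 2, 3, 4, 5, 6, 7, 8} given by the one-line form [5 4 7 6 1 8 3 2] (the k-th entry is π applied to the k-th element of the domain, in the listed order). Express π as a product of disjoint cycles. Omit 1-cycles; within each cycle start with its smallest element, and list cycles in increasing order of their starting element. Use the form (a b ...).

(1 5)(2 4 6 8)(3 7)

From 1: 1 → 5 → 1, closing the cycle (1 5).
Continuing from each remaining unvisited element yields (1 5)(2 4 6 8)(3 7).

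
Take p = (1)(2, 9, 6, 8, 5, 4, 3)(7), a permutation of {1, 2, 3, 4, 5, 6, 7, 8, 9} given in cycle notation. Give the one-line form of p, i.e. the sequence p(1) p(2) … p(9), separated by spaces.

1 9 2 3 4 8 7 5 6

Reading each image from the cycles: 1→1, 2→9, 3→2, 4→3, 5→4, 6→8, 7→7, 8→5, 9→6.
Listing these in domain order gives 1 9 2 3 4 8 7 5 6.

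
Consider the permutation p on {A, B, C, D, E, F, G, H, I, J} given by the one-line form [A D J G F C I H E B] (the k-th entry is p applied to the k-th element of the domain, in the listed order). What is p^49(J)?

B

Tracing J → B → … returns to J after 8 steps, so J lies in an 8-cycle (B, D, G, I, E, F, C, J).
Powers repeat with period 8 on this cycle, and 49 mod 8 = 1, so p^49(J) = p^1(J).
Stepping 1 place around the cycle: J → B.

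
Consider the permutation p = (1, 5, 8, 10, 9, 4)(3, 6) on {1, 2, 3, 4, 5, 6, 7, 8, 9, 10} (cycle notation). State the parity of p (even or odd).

even

The cycle lengths are 6, 2, 1, 1.
A cycle is odd iff its length is even; p has 2 even-length cycles, so sgn(p) = (−1)^2 and p is even.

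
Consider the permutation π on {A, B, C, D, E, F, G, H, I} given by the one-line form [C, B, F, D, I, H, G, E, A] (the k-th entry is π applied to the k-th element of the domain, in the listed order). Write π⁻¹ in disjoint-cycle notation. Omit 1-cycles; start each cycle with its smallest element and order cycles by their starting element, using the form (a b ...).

The cycle decomposition of π is (A C F H E I).
Reversing each cycle (and rotating so the smallest element leads) gives π⁻¹ = (A I E H F C).

(A I E H F C)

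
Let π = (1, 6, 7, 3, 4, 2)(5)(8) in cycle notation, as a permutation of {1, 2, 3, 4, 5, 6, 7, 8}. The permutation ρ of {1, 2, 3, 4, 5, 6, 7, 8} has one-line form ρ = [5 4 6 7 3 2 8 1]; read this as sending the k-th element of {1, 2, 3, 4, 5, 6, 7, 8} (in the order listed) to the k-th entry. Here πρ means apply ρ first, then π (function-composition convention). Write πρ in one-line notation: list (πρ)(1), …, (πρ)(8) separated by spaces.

(πρ)(x) = π(ρ(x)). Computing each image: π(ρ(1)) = π(5) = 5, π(ρ(2)) = π(4) = 2, π(ρ(3)) = π(6) = 7, π(ρ(4)) = π(7) = 3, π(ρ(5)) = π(3) = 4, π(ρ(6)) = π(2) = 1, π(ρ(7)) = π(8) = 8, π(ρ(8)) = π(1) = 6.
Hence πρ = [5 2 7 3 4 1 8 6].

5 2 7 3 4 1 8 6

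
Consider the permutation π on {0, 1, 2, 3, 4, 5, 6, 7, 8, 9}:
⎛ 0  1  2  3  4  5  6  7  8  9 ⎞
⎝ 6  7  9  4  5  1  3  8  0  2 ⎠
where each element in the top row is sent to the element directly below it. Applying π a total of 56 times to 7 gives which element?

Tracing 7 → 8 → … returns to 7 after 8 steps, so 7 lies in an 8-cycle (0, 6, 3, 4, 5, 1, 7, 8).
Since the cycle has length 8, π^56 acts on it the same as π^0 (56 mod 8 = 0).
So π^56(7) = 7.

7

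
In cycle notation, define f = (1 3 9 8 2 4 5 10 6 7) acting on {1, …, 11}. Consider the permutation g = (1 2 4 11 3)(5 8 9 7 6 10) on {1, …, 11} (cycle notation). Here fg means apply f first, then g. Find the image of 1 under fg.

1

f(1) = 3, then g(3) = 1; composing gives (fg)(1) = 1.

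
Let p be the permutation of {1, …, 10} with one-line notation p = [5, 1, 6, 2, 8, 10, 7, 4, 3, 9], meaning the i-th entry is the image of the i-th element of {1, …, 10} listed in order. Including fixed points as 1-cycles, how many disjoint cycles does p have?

3

The cycle decomposition is (1 5 8 4 2)(3 6 10 9)(7), which has 3 cycles (counting 1-cycles).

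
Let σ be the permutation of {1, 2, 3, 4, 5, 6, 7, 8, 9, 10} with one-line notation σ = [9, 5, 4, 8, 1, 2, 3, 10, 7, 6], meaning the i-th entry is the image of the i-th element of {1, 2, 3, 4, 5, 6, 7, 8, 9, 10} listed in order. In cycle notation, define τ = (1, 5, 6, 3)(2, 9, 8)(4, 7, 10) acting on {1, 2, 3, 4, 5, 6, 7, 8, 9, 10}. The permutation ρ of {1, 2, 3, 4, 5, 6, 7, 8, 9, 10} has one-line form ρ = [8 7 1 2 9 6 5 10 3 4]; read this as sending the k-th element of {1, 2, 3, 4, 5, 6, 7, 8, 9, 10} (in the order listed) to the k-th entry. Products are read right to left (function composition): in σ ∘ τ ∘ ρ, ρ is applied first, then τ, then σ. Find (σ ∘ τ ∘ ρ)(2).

6

Apply the permutations in order: ρ(2) = 7, then τ(7) = 10, then σ(10) = 6. So (σ ∘ τ ∘ ρ)(2) = 6.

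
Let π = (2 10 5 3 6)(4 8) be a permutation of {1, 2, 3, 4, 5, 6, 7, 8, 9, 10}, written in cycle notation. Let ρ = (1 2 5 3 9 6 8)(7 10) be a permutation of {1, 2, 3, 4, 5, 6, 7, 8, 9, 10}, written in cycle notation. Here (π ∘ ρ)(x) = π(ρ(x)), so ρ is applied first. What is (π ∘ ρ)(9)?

2

ρ(9) = 6, then π(6) = 2; composing gives (π ∘ ρ)(9) = 2.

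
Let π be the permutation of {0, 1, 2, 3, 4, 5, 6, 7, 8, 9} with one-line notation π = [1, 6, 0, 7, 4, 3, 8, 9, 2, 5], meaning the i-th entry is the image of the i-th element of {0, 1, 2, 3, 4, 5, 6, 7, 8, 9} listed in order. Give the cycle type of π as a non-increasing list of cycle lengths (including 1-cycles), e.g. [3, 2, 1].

The disjoint cycles are (0 1 6 8 2)(3 7 9 5)(4), with lengths 5, 4, 1 in non-increasing order.

[5, 4, 1]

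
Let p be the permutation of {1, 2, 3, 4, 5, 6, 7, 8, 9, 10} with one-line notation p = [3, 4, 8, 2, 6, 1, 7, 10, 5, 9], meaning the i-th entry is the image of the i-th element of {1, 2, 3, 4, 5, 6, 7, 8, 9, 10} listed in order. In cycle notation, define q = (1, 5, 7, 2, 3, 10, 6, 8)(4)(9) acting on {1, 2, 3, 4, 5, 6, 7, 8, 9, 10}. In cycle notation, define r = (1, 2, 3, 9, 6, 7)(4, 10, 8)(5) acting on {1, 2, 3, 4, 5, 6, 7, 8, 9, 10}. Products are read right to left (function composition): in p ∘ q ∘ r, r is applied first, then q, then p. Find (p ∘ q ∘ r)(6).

4

Chase 6: r(6) = 7; q(7) = 2; p(2) = 4. Hence (p ∘ q ∘ r)(6) = 4.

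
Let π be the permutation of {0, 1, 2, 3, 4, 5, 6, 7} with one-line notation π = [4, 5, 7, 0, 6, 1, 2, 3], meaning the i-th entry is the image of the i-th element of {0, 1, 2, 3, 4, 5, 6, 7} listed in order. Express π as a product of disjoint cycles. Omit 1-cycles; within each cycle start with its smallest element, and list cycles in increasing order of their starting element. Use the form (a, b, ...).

From 0: 0 → 4 → 6 → 2 → 7 → 3 → 0, closing the cycle (0, 4, 6, 2, 7, 3).
Continuing from each remaining unvisited element yields (0, 4, 6, 2, 7, 3)(1, 5).

(0, 4, 6, 2, 7, 3)(1, 5)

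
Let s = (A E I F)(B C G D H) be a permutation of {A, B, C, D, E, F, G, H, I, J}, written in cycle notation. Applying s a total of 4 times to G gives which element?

C

G lies in the 5-cycle (B C G D H).
Advancing 4 steps from G: G → D → H → B → C.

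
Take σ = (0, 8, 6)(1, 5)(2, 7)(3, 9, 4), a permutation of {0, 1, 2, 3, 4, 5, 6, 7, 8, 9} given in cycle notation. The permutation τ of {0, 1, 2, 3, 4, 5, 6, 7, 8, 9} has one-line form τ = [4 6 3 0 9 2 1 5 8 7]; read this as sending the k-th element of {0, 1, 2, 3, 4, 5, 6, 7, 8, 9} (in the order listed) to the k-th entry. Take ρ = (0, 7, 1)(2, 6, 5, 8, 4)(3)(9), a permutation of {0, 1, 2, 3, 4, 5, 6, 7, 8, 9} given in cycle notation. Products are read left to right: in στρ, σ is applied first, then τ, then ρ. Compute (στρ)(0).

Apply the permutations in order: σ(0) = 8, then τ(8) = 8, then ρ(8) = 4. So (στρ)(0) = 4.

4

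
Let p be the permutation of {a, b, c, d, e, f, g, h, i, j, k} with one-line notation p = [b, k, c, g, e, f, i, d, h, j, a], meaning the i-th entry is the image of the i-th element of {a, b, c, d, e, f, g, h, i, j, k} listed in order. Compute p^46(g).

h

Tracing g → i → … returns to g after 4 steps, so g lies in a 4-cycle (d, g, i, h).
On a 4-cycle, p^4 is the identity, so p^46 = p^2 there (46 ≡ 2 mod 4).
Advancing 2 steps from g: g → i → h.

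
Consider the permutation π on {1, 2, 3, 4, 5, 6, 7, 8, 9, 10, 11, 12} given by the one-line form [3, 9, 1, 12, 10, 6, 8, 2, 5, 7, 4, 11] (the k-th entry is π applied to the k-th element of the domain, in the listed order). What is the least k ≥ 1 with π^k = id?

6

The disjoint-cycle form of π has cycle lengths 6, 3, 2, 1.
Since disjoint cycles commute, ord(π) = lcm(6, 3, 2) = 6.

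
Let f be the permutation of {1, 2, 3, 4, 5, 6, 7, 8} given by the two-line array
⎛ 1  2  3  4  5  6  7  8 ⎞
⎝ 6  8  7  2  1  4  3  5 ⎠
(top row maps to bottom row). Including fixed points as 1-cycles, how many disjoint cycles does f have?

2

The cycle decomposition is (1 6 4 2 8 5)(3 7), which has 2 cycles (counting 1-cycles).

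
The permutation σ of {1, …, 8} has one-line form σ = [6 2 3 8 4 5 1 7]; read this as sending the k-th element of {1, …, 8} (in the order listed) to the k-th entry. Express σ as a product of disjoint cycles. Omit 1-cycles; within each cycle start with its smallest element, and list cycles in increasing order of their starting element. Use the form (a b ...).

Start at 1 and follow images: 1 → 6 → 5 → 4 → 8 → 7 → 1, giving the cycle (1 6 5 4 8 7).
Repeating from the next unused element and collecting all non-trivial cycles gives (1 6 5 4 8 7).

(1 6 5 4 8 7)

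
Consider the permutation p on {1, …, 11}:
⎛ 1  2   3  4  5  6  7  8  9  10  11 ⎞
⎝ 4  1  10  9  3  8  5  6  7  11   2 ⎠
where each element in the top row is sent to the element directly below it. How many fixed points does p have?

No element satisfies p(x) = x, so there are 0 fixed points.

0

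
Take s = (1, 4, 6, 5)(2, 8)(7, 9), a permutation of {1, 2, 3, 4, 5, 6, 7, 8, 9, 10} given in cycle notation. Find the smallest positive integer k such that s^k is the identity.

The cycle type of s is (4, 2, 2, 1, 1).
The order of s is the least common multiple of its cycle lengths: lcm(4, 2, 2) = 4.

4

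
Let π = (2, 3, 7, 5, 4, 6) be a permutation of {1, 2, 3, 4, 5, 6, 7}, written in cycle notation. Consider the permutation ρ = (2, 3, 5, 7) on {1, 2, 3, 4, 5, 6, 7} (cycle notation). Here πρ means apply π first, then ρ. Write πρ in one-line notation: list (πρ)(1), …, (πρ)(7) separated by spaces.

(πρ)(x) = ρ(π(x)). Computing each image: ρ(π(1)) = ρ(1) = 1, ρ(π(2)) = ρ(3) = 5, ρ(π(3)) = ρ(7) = 2, ρ(π(4)) = ρ(6) = 6, ρ(π(5)) = ρ(4) = 4, ρ(π(6)) = ρ(2) = 3, ρ(π(7)) = ρ(5) = 7.
Hence πρ = [1 5 2 6 4 3 7].

1 5 2 6 4 3 7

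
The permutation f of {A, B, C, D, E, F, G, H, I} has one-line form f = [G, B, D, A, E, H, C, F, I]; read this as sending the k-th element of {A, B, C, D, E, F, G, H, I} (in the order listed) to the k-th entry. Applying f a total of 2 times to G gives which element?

D

Tracing G → C → … returns to G after 4 steps, so G lies in a 4-cycle (A G C D).
Advancing 2 steps from G: G → C → D.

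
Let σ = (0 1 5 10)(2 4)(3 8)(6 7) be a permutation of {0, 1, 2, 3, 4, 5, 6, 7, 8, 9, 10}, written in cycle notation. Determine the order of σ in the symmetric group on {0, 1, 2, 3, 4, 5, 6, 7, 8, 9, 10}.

4

The cycle type of σ is (4, 2, 2, 2, 1).
The order is lcm(4, 2, 2, 2) = 4.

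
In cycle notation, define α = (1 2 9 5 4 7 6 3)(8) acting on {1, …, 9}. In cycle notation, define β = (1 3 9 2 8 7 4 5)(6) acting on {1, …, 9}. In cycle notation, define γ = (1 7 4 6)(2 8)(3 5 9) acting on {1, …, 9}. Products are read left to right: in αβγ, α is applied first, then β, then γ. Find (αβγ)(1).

2

Chase 1: α(1) = 2; β(2) = 8; γ(8) = 2. Hence (αβγ)(1) = 2.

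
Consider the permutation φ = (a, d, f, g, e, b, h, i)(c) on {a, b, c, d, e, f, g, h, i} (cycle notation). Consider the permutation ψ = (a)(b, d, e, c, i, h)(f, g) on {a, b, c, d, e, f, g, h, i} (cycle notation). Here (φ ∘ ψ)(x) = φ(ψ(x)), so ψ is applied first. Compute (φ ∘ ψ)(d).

b

(φ ∘ ψ)(d) = φ(ψ(d)). ψ(d) = e, then φ(e) = b. So (φ ∘ ψ)(d) = b.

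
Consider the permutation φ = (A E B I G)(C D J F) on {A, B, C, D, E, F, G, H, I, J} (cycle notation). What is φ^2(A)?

A lies in the 5-cycle (A E B I G).
Stepping 2 places around the cycle: A → E → B.

B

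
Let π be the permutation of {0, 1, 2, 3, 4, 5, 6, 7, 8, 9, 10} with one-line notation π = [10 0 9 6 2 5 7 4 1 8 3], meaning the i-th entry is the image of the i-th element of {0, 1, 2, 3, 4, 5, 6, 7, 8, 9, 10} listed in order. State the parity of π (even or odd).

In disjoint-cycle form the cycle lengths are 10, 1.
A cycle of length ℓ contributes ℓ−1 transpositions, so π is a product of 9 transpositions — odd.

odd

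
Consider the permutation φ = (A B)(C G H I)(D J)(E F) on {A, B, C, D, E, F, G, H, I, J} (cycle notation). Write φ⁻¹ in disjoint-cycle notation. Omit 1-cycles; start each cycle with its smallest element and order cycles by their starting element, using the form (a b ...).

If φ sends a → b within a cycle, φ⁻¹ sends b → a; equivalently, reverse each cycle.
After reversing and putting each cycle's least element first, φ⁻¹ = (A B)(C I H G)(D J)(E F).

(A B)(C I H G)(D J)(E F)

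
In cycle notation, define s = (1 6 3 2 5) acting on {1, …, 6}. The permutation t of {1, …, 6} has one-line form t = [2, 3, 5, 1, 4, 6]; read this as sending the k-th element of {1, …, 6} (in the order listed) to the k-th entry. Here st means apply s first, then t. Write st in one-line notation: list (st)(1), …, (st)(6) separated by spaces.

6 4 3 1 2 5

(st)(x) = t(s(x)). Computing each image: t(s(1)) = t(6) = 6, t(s(2)) = t(5) = 4, t(s(3)) = t(2) = 3, t(s(4)) = t(4) = 1, t(s(5)) = t(1) = 2, t(s(6)) = t(3) = 5.
Hence st = [6 4 3 1 2 5].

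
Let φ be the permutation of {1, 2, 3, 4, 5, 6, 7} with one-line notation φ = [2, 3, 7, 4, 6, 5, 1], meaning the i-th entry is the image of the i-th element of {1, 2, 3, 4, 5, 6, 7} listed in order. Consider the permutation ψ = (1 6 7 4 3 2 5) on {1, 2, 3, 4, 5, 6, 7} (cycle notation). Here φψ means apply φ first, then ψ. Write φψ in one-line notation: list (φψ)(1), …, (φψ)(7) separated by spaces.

(φψ)(x) = ψ(φ(x)). Computing each image: ψ(φ(1)) = ψ(2) = 5, ψ(φ(2)) = ψ(3) = 2, ψ(φ(3)) = ψ(7) = 4, ψ(φ(4)) = ψ(4) = 3, ψ(φ(5)) = ψ(6) = 7, ψ(φ(6)) = ψ(5) = 1, ψ(φ(7)) = ψ(1) = 6.
Hence φψ = [5 2 4 3 7 1 6].

5 2 4 3 7 1 6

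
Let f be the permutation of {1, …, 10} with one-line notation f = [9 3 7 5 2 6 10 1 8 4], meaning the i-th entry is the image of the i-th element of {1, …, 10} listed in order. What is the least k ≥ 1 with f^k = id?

Decomposing into disjoint cycles gives cycle lengths 6, 3, 1.
The order of f is the least common multiple of its cycle lengths: lcm(6, 3) = 6.

6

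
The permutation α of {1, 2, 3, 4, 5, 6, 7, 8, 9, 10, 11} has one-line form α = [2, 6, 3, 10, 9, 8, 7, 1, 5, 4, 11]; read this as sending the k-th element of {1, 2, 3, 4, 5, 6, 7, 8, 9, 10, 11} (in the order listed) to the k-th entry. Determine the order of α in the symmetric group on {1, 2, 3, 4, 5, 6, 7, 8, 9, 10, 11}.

4

Writing α as disjoint cycles, the cycle lengths are 4, 2, 2, 1, 1, 1.
Since disjoint cycles commute, ord(α) = lcm(4, 2, 2) = 4.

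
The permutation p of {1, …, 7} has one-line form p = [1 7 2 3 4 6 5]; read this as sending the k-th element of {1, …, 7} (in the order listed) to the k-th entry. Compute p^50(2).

2

Tracing 2 → 7 → … returns to 2 after 5 steps, so 2 lies in a 5-cycle (2, 7, 5, 4, 3).
Since the cycle has length 5, p^50 acts on it the same as p^0 (50 mod 5 = 0).
So p^50(2) = 2.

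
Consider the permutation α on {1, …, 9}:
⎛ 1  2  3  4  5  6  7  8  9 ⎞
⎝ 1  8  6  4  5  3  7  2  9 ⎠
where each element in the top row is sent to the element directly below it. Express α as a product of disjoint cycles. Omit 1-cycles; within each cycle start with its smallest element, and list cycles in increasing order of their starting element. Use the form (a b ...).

(2 8)(3 6)

Iterating α from 2 gives 2 → 8 → 2; that is the 2-cycle (2 8).
Continuing from each remaining unvisited element yields (2 8)(3 6).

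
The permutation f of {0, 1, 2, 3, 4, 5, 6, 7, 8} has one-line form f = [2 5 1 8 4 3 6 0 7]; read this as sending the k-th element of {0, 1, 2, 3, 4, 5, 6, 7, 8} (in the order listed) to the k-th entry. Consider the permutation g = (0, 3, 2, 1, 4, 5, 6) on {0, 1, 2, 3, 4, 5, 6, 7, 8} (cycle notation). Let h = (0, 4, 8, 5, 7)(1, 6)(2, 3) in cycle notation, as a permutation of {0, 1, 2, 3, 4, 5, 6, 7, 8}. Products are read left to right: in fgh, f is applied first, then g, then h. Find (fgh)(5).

3

Apply the permutations in order: f(5) = 3, then g(3) = 2, then h(2) = 3. So (fgh)(5) = 3.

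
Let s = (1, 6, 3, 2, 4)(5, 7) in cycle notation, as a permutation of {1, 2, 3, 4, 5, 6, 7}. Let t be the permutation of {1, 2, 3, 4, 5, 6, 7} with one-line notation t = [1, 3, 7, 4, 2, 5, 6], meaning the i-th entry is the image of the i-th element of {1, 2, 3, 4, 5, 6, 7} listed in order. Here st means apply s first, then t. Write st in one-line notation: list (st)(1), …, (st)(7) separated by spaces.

5 4 3 1 6 7 2

For each element, apply s then t: 1 → 6 → 5; 2 → 4 → 4; 3 → 2 → 3; 4 → 1 → 1; 5 → 7 → 6; 6 → 3 → 7; 7 → 5 → 2.
Collecting the images, st = [5 4 3 1 6 7 2].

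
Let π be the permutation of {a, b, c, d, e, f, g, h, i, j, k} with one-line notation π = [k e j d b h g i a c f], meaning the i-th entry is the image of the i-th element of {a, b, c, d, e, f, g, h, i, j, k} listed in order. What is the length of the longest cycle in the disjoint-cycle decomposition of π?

5

Decomposing into disjoint cycles gives (a, k, f, h, i)(b, e)(c, j); the longest has length 5.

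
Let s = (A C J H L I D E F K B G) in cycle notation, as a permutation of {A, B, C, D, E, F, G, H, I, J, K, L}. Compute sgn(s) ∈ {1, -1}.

-1

The cycle lengths are 12.
A cycle is odd iff its length is even; s has 1 even-length cycle, so sgn(s) = (−1)^1 and s is odd.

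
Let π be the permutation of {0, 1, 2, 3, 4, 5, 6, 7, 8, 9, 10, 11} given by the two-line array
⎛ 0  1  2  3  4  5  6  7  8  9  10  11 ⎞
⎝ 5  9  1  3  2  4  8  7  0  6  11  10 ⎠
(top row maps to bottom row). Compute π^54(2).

Tracing 2 → 1 → … returns to 2 after 8 steps, so 2 lies in an 8-cycle (0 5 4 2 1 9 6 8).
Since the cycle has length 8, π^54 acts on it the same as π^6 (54 mod 8 = 6).
Stepping 6 places around the cycle: 2 → 1 → 9 → 6 → 8 → 0 → 5.

5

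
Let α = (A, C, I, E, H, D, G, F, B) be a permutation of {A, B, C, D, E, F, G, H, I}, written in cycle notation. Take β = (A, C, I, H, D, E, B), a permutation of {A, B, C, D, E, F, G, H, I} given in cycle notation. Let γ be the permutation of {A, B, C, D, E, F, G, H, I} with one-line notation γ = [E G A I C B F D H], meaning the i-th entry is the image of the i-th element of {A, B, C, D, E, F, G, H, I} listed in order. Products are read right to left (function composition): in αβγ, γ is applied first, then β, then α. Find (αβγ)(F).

C

(αβγ)(F) = α(β(γ(F))). γ(F) = B, then β(B) = A, then α(A) = C, so the result is C.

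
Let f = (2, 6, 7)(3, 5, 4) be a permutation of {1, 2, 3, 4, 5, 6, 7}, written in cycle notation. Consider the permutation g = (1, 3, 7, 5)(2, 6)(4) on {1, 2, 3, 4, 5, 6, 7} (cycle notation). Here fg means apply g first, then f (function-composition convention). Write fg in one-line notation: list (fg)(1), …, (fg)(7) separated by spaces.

(fg)(x) = f(g(x)). Computing each image: f(g(1)) = f(3) = 5, f(g(2)) = f(6) = 7, f(g(3)) = f(7) = 2, f(g(4)) = f(4) = 3, f(g(5)) = f(1) = 1, f(g(6)) = f(2) = 6, f(g(7)) = f(5) = 4.
Hence fg = [5 7 2 3 1 6 4].

5 7 2 3 1 6 4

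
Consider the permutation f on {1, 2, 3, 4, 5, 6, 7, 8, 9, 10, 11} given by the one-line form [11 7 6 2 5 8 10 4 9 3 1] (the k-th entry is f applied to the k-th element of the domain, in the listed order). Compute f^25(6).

7

Tracing 6 → 8 → … returns to 6 after 7 steps, so 6 lies in a 7-cycle (2 7 10 3 6 8 4).
Since the cycle has length 7, f^25 acts on it the same as f^4 (25 mod 7 = 4).
Stepping 4 places around the cycle: 6 → 8 → 4 → 2 → 7.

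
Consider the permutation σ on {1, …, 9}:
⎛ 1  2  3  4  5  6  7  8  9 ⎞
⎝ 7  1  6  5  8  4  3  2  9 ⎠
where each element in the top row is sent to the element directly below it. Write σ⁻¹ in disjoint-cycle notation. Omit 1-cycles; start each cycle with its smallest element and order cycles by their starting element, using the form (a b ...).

(1 2 8 5 4 6 3 7)

The cycle decomposition of σ is (1 7 3 6 4 5 8 2).
Reversing each cycle (and rotating so the smallest element leads) gives σ⁻¹ = (1 2 8 5 4 6 3 7).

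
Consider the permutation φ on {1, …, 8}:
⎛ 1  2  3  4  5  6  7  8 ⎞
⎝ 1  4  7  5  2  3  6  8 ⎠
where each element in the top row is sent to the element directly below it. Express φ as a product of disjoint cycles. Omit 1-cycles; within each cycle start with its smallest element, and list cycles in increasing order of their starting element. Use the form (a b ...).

(2 4 5)(3 7 6)

Start at 2 and follow images: 2 → 4 → 5 → 2, giving the cycle (2 4 5).
Continuing from each remaining unvisited element yields (2 4 5)(3 7 6).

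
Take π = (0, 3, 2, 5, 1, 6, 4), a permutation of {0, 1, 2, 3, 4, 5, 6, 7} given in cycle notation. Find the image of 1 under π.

1 appears in (0, 3, 2, 5, 1, 6, 4); the next entry (wrapping around) is 6.

6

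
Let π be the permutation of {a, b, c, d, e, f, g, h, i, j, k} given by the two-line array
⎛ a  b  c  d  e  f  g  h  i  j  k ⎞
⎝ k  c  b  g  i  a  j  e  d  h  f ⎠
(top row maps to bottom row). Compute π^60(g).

g

Tracing g → j → … returns to g after 6 steps, so g lies in a 6-cycle (d g j h e i).
Since the cycle has length 6, π^60 acts on it the same as π^0 (60 mod 6 = 0).
So π^60(g) = g.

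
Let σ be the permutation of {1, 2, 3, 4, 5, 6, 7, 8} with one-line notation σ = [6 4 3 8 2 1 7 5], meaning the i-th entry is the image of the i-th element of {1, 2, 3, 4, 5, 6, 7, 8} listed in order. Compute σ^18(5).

Tracing 5 → 2 → … returns to 5 after 4 steps, so 5 lies in a 4-cycle (2, 4, 8, 5).
Since the cycle has length 4, σ^18 acts on it the same as σ^2 (18 mod 4 = 2).
Stepping 2 places around the cycle: 5 → 2 → 4.

4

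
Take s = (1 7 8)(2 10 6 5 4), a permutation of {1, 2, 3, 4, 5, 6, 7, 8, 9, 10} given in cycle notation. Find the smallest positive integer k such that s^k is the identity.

15

The cycle type of s is (5, 3, 1, 1).
The order is lcm(5, 3) = 15.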